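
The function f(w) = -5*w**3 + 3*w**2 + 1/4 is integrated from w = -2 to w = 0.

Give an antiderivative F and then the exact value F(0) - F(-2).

Antiderivative: F(w) = -w*(w - 1)*(5*w**2 + w + 1)/4; value = 57/2

Integrate term by term and add the pieces.
F(w) = -w*(w - 1)*(5*w**2 + w + 1)/4 is an antiderivative of f.
Check: d/dw[-w*(w - 1)*(5*w**2 + w + 1)/4] = -5*w**3 + 3*w**2 + 1/4 = f(w).
F(0) = 0; F(-2) = -57/2.
Integral = F(0) - F(-2) = 57/2.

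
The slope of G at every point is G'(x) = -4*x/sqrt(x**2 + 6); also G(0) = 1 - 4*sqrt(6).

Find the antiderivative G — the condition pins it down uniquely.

G(x) = 1 - 4*sqrt(x**2 + 6)

G'(x) matches the chain-rule pattern g'(h)*h' with inner function h(x) = x**2 + 6; substituting u = h(x) collapses the integral.
A general antiderivative is -4*sqrt(x**2 + 6) + C.
The condition gives C = 1 - 4*sqrt(6) - (-4*sqrt(6)) = 1.
So G(x) = 1 - 4*sqrt(x**2 + 6).
Check: d/dx[1 - 4*sqrt(x**2 + 6)] = -4*x/sqrt(x**2 + 6) = G'(x).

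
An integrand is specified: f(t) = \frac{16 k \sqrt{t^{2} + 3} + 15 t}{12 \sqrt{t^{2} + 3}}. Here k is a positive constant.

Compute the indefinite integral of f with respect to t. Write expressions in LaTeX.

F(t) = \frac{4 k t}{3} + \frac{5 \sqrt{t^{2} + 3}}{4} + C

Whatever form F(t) takes, F'(t) = f(t) is non-negotiable.
Check: d/dt[\frac{4 k t}{3} + \frac{5 \sqrt{t^{2} + 3}}{4}] = \frac{16 k \sqrt{t^{2} + 3} + 15 t}{12 \sqrt{t^{2} + 3}} = f(t).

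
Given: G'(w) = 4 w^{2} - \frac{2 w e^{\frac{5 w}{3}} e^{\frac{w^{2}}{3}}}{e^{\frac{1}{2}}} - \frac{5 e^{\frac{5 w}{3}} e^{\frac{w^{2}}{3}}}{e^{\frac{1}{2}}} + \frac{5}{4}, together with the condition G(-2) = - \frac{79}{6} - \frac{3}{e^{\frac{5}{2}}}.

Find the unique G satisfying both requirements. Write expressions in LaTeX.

G(w) = \frac{16 w^{3} + 15 w - \frac{36 e^{\frac{5 w}{3}} e^{\frac{w^{2}}{3}}}{e^{\frac{1}{2}}}}{12}

Integrate term by term and add the pieces.
A general antiderivative is \frac{4 w^{3}}{3} + \frac{5 w}{4} - 3 e^{\frac{w^{2}}{3} + \frac{5 w}{3} - \frac{1}{2}} + C.
The condition gives C = - \frac{79}{6} - \frac{3}{e^{\frac{5}{2}}} - (- \frac{79}{6} - \frac{3}{e^{\frac{5}{2}}}) = 0.
So G(w) = \frac{16 w^{3} + 15 w - \frac{36 e^{\frac{5 w}{3}} e^{\frac{w^{2}}{3}}}{e^{\frac{1}{2}}}}{12}.
Check: d/dw[\frac{16 w^{3} + 15 w - \frac{36 e^{\frac{5 w}{3}} e^{\frac{w^{2}}{3}}}{e^{\frac{1}{2}}}}{12}] = \frac{16 w^{2} e^{\frac{1}{2}} - 8 w e^{\frac{5 w}{3}} e^{\frac{w^{2}}{3}} - 20 e^{\frac{5 w}{3}} e^{\frac{w^{2}}{3}} + 5 e^{\frac{1}{2}}}{4 e^{\frac{1}{2}}}, which equals G'(w).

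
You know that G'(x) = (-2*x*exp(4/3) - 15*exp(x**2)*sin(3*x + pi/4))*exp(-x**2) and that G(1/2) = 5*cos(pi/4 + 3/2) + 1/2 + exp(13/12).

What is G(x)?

Differentiate the proposed G(x) back; it has to land on the given G'(x).
A general antiderivative is exp(4/3 - x**2) + 5*cos(3*x + pi/4) + C.
The condition gives C = 5*cos(pi/4 + 3/2) + 1/2 + exp(13/12) - (5*cos(pi/4 + 3/2) + exp(13/12)) = 1/2.
So G(x) = (2*exp(4/3 - x**2) + 10*cos(3*x + pi/4) + 1)/2.
Check: d/dx[(2*exp(4/3 - x**2) + 10*cos(3*x + pi/4) + 1)/2] = (-2*x - 15*exp(-4/3)*exp(x**2)*sin(3*x + pi/4))*exp(4/3)*exp(-x**2), which equals G'(x).

G(x) = (2*exp(4/3 - x**2) + 10*cos(3*x + pi/4) + 1)/2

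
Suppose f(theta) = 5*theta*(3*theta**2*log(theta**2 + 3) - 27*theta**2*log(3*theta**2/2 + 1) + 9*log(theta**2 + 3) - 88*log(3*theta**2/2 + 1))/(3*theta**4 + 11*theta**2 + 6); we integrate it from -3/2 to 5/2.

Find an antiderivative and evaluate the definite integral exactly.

Recognize the product-rule pattern: f = u'v + uv' with u = 5*log(theta**2 + 3)/2 - 25*log(3*theta**2/2 + 1)/2, v = log(3*theta**2/2 + 1), so integration by parts undoes it.
F(theta) = -5*(-log(theta**2 + 3)/2 + 5*log(3*theta**2/2 + 1)/2)*log(3*theta**2/2 + 1) is an antiderivative of f.
Check: d/dtheta[-5*(-log(theta**2 + 3)/2 + 5*log(3*theta**2/2 + 1)/2)*log(3*theta**2/2 + 1)] = (15*theta**3*log(theta**2 + 3) - 135*theta**3*log(3*theta**2/2 + 1) + 45*theta*log(theta**2 + 3) - 440*theta*log(3*theta**2/2 + 1))/(3*theta**4 + 11*theta**2 + 6), which equals f(theta).
F(5/2) = -25*log(83/8)**2/2 + 5*log(37/4)*log(83/8)/2; F(-3/2) = -25*log(35/8)**2/2 + 5*log(35/8)*log(21/4)/2.
Integral = F(5/2) - F(-3/2) = -25*log(83/8)**2/2 - 5*log(35/8)*log(21/4)/2 + 5*log(37/4)*log(83/8)/2 + 25*log(35/8)**2/2.

Antiderivative: F(theta) = -5*(-log(theta**2 + 3)/2 + 5*log(3*theta**2/2 + 1)/2)*log(3*theta**2/2 + 1); value = -25*log(83/8)**2/2 - 5*log(35/8)*log(21/4)/2 + 5*log(37/4)*log(83/8)/2 + 25*log(35/8)**2/2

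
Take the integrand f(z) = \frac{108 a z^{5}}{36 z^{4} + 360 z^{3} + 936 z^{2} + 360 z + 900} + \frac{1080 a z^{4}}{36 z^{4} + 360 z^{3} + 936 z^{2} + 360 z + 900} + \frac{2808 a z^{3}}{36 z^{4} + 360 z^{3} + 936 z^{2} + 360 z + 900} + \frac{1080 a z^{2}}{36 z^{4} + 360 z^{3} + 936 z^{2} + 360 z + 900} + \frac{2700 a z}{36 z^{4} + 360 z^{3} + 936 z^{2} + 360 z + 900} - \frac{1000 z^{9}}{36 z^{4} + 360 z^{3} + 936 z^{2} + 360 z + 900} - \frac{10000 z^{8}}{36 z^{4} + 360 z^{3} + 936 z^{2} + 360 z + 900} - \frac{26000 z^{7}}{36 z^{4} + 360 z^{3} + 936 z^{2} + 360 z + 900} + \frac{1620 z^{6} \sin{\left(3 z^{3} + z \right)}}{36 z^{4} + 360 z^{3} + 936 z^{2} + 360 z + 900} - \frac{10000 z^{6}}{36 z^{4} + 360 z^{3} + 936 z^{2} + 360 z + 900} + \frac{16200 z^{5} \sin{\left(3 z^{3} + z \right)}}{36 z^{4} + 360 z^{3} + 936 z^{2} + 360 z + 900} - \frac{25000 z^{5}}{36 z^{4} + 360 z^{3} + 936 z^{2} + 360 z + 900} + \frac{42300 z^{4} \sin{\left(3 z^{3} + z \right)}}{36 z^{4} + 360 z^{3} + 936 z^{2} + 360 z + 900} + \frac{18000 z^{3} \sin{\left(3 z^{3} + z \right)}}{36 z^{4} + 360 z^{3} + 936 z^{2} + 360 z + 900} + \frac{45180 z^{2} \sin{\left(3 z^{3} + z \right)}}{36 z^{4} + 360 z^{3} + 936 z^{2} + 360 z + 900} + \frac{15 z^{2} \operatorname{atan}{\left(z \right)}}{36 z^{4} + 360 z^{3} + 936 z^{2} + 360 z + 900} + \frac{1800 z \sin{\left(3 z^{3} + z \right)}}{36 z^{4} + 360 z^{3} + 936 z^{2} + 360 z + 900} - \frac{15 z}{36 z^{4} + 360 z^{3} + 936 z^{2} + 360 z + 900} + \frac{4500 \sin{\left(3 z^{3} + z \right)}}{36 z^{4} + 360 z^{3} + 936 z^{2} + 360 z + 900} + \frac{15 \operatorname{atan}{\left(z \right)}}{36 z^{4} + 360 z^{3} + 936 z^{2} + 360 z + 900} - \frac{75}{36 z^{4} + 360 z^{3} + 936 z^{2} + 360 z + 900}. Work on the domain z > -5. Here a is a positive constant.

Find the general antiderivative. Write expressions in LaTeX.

F(z) = \frac{3 a z^{2}}{2} - \frac{125 z^{6}}{27} - 5 \cos{\left(3 z^{3} + z \right)} - \frac{5 \operatorname{atan}{\left(z \right)}}{12 \left(z + 5\right)} + C

The integrand splits into summands that can be handled one at a time.
Check: d/dz[\frac{3 a z^{2}}{2} - \frac{125 z^{6}}{27} - 5 \cos{\left(3 z^{3} + z \right)} - \frac{5 \operatorname{atan}{\left(z \right)}}{12 \left(z + 5\right)}] = \frac{108 a z^{5} + 1080 a z^{4} + 2808 a z^{3} + 1080 a z^{2} + 2700 a z - 1000 z^{9} - 10000 z^{8} - 26000 z^{7} + 1620 z^{6} \sin{\left(3 z^{3} + z \right)} - 10000 z^{6} + 16200 z^{5} \sin{\left(3 z^{3} + z \right)} - 25000 z^{5} + 42300 z^{4} \sin{\left(3 z^{3} + z \right)} + 18000 z^{3} \sin{\left(3 z^{3} + z \right)} + 45180 z^{2} \sin{\left(3 z^{3} + z \right)} + 15 z^{2} \operatorname{atan}{\left(z \right)} + 1800 z \sin{\left(3 z^{3} + z \right)} - 15 z + 4500 \sin{\left(3 z^{3} + z \right)} + 15 \operatorname{atan}{\left(z \right)} - 75}{36 z^{4} + 360 z^{3} + 936 z^{2} + 360 z + 900}, which equals f(z).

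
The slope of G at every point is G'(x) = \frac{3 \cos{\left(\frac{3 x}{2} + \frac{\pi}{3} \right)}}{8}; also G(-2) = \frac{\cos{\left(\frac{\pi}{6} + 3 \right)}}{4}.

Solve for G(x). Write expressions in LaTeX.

G(x) = \frac{\sin{\left(\frac{3 x}{2} + \frac{\pi}{3} \right)}}{4}

Recover the given G'(x) by differentiating a candidate G(x); any mismatch rules it out.
A general antiderivative is \frac{\sin{\left(\frac{3 x}{2} + \frac{\pi}{3} \right)}}{4} + C.
The condition gives C = \frac{\cos{\left(\frac{\pi}{6} + 3 \right)}}{4} - (\frac{\cos{\left(\frac{\pi}{6} + 3 \right)}}{4}) = 0.
So G(x) = \frac{\sin{\left(\frac{3 x}{2} + \frac{\pi}{3} \right)}}{4}.
Check: d/dx[\frac{\sin{\left(\frac{3 x}{2} + \frac{\pi}{3} \right)}}{4}] = \frac{3 \cos{\left(\frac{3 x}{2} + \frac{\pi}{3} \right)}}{8} = G'(x).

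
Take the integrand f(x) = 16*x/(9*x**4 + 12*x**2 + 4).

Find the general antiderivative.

f matches the chain-rule pattern g'(h)*h' with inner function h(x) = 3*x**2/2 + 1; substituting u = h(x) collapses the integral.
Check: d/dx[-4/(3*(3*x**2/2 + 1))] = 16*x/(9*x**4 + 12*x**2 + 4) = f(x).

F(x) = -4/(3*(3*x**2/2 + 1)) + C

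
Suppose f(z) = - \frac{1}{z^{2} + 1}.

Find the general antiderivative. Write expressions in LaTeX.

F(z) = - \operatorname{atan}{\left(z \right)} + C

Since d/dz undoes antidifferentiation here, F'(z) = f(z) is required of F(z).
Check: d/dz[- \operatorname{atan}{\left(z \right)}] = - \frac{1}{z^{2} + 1} = f(z).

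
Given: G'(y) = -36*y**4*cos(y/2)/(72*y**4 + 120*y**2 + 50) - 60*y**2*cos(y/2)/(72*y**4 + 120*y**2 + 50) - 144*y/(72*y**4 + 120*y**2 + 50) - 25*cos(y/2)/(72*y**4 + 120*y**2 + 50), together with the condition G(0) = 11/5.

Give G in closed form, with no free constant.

G(y) = (-6*y**2*sin(y/2) + 6*y**2 - 5*sin(y/2) + 11)/(6*y**2 + 5)

The integrand splits into summands that can be handled one at a time.
A general antiderivative is -sin(y/2) + 2/(2*y**2 + 5/3) + C.
The condition gives C = 11/5 - (6/5) = 1.
So G(y) = (-6*y**2*sin(y/2) + 6*y**2 - 5*sin(y/2) + 11)/(6*y**2 + 5).
Check: d/dy[(-6*y**2*sin(y/2) + 6*y**2 - 5*sin(y/2) + 11)/(6*y**2 + 5)] = (-36*y**4*cos(y/2) - 60*y**2*cos(y/2) - 144*y - 25*cos(y/2))/(72*y**4 + 120*y**2 + 50), which equals G'(y).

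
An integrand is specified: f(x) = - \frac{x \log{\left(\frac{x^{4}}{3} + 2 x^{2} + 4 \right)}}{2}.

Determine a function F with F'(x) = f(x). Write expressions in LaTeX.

Since d/dx undoes antidifferentiation here, F'(x) = f(x) is required of F(x).
Check: d/dx[- \frac{x^{2} \log{\left(\frac{x^{4}}{3} + 2 x^{2} + 4 \right)}}{4} + \frac{x^{2}}{2} - \frac{3 \log{\left(x^{4} + 6 x^{2} + 12 \right)}}{4} - \frac{\sqrt{3} \operatorname{atan}{\left(\frac{\sqrt{3} x^{2}}{3} + \sqrt{3} \right)}}{2}] = - \frac{x \log{\left(\frac{x^{4}}{3} + 2 x^{2} + 4 \right)}}{2} = f(x).

An antiderivative is F(x) = - \frac{x^{2} \log{\left(\frac{x^{4}}{3} + 2 x^{2} + 4 \right)}}{4} + \frac{x^{2}}{2} - \frac{3 \log{\left(x^{4} + 6 x^{2} + 12 \right)}}{4} - \frac{\sqrt{3} \operatorname{atan}{\left(\frac{\sqrt{3} x^{2}}{3} + \sqrt{3} \right)}}{2}.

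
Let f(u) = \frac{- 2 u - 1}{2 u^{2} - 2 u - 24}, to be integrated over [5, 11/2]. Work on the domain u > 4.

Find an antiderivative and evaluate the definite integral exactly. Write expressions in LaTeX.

Factor the denominator (2 \left(u - 4\right) \left(u + 3\right)) and decompose: f = - \frac{5}{14 \left(u + 3\right)} - \frac{9}{14 \left(u - 4\right)}; each piece integrates to a log, atan, or power term.
F(u) = - \frac{9 \log{\left(u - 4 \right)}}{14} - \frac{5 \log{\left(u + 3 \right)}}{14} is an antiderivative of f.
Check: d/du[- \frac{9 \log{\left(u - 4 \right)}}{14} - \frac{5 \log{\left(u + 3 \right)}}{14}] = \frac{- 2 u - 1}{2 u^{2} - 2 u - 24} = f(u).
F(11/2) = - \frac{5 \log{\left(\frac{17}{2} \right)}}{14} - \frac{9 \log{\left(\frac{3}{2} \right)}}{14}; F(5) = - \frac{5 \log{\left(8 \right)}}{14}.
Integral = F(11/2) - F(5) = - \frac{5 \log{\left(\frac{17}{2} \right)}}{14} - \frac{9 \log{\left(\frac{3}{2} \right)}}{14} + \frac{5 \log{\left(8 \right)}}{14}.

Antiderivative: F(u) = - \frac{9 \log{\left(u - 4 \right)}}{14} - \frac{5 \log{\left(u + 3 \right)}}{14}; value = - \frac{5 \log{\left(\frac{17}{2} \right)}}{14} - \frac{9 \log{\left(\frac{3}{2} \right)}}{14} + \frac{5 \log{\left(8 \right)}}{14}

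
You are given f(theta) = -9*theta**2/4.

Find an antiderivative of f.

An antiderivative is F(theta) = -3*theta**3/4.

Any candidate F(theta) must reproduce f(theta) exactly when differentiated.
Check: d/dtheta[-3*theta**3/4] = -9*theta**2/4 = f(theta).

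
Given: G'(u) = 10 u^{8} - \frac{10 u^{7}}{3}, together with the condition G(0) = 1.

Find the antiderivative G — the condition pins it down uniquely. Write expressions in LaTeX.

G'(u) has the shape v'r + vr' for v = \frac{5 u^{5}}{3} and r = \frac{2 u^{4}}{3} - \frac{u^{3}}{4} — it is the derivative of the product v*r.
A general antiderivative is \frac{5 u^{5} \left(\frac{2 u^{4}}{3} - \frac{u^{3}}{4}\right)}{3} + C.
The condition gives C = 1 - (0) = 1.
So G(u) = \frac{5 u^{8} \left(8 u - 3\right) + 36}{36}.
Check: d/du[\frac{5 u^{8} \left(8 u - 3\right) + 36}{36}] = 10 u^{8} - \frac{10 u^{7}}{3} = G'(u).

G(u) = \frac{5 u^{8} \left(8 u - 3\right) + 36}{36}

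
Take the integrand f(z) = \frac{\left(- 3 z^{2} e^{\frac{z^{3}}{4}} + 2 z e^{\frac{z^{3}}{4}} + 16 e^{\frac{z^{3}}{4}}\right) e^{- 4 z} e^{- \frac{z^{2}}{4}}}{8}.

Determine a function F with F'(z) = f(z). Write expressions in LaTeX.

The substitution u = \frac{z^{3}}{4} - \frac{z^{2}}{4} - 4 z works: f is exactly (dF/du)*(du/dz) for that inner function.
Check: d/dz[- \frac{e^{\frac{z^{3}}{4} - \frac{z^{2}}{4} - 4 z}}{2}] = - \frac{3 z^{2} e^{- 4 z} e^{- \frac{z^{2}}{4}} e^{\frac{z^{3}}{4}}}{8} + \frac{z e^{- 4 z} e^{- \frac{z^{2}}{4}} e^{\frac{z^{3}}{4}}}{4} + 2 e^{- 4 z} e^{- \frac{z^{2}}{4}} e^{\frac{z^{3}}{4}}, which equals f(z).

An antiderivative is F(z) = - \frac{e^{\frac{z^{3}}{4} - \frac{z^{2}}{4} - 4 z}}{2}.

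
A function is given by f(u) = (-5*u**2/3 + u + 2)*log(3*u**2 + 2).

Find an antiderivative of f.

An antiderivative is F(u) = (60*u**3 - 81*u**2 + 9*u*(-10*u**2 + 9*u + 36)*log(3*u**2 + 2) - 768*u + 54*log(u**2 + 2/3) + 256*sqrt(6)*atan(sqrt(6)*u/2))/162.

Differentiate the proposed F(u) back; it has to land on f(u) exactly.
Check: d/du[(60*u**3 - 81*u**2 + 9*u*(-10*u**2 + 9*u + 36)*log(3*u**2 + 2) - 768*u + 54*log(u**2 + 2/3) + 256*sqrt(6)*atan(sqrt(6)*u/2))/162] = -5*u**2*log(3*u**2 + 2)/3 + u*log(3*u**2 + 2) + 2*log(3*u**2 + 2), which equals f(u).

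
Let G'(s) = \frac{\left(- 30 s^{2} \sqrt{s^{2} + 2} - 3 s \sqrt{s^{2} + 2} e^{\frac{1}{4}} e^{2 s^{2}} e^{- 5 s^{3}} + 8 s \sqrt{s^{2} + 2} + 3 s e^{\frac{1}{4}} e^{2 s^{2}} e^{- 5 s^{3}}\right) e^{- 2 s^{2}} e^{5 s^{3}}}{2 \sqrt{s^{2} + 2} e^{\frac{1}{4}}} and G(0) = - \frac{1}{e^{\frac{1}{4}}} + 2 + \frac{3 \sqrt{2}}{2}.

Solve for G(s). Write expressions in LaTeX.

Differentiate the proposed G(s) back; it has to land on the given G'(s).
A general antiderivative is - \frac{3 s^{2}}{4} + \frac{3 \sqrt{s^{2} + 2}}{2} - e^{5 s^{3} - 2 s^{2} - \frac{1}{4}} + 2 + C.
The condition gives C = - \frac{1}{e^{\frac{1}{4}}} + 2 + \frac{3 \sqrt{2}}{2} - (- \frac{1}{e^{\frac{1}{4}}} + 2 + \frac{3 \sqrt{2}}{2}) = 0.
So G(s) = - \frac{3 s^{2}}{4} + \frac{3 \sqrt{s^{2} + 2}}{2} - e^{5 s^{3} - 2 s^{2} - \frac{1}{4}} + 2.
Check: d/ds[- \frac{3 s^{2}}{4} + \frac{3 \sqrt{s^{2} + 2}}{2} - e^{5 s^{3} - 2 s^{2} - \frac{1}{4}} + 2] = \frac{\left(- 30 s^{2} \sqrt{s^{2} + 2} - 3 s \sqrt{s^{2} + 2} e^{\frac{1}{4}} e^{2 s^{2}} e^{- 5 s^{3}} + 8 s \sqrt{s^{2} + 2} + 3 s e^{\frac{1}{4}} e^{2 s^{2}} e^{- 5 s^{3}}\right) e^{- 2 s^{2}} e^{5 s^{3}}}{2 \sqrt{s^{2} + 2} e^{\frac{1}{4}}} = G'(s).

G(s) = - \frac{3 s^{2}}{4} + \frac{3 \sqrt{s^{2} + 2}}{2} - e^{5 s^{3} - 2 s^{2} - \frac{1}{4}} + 2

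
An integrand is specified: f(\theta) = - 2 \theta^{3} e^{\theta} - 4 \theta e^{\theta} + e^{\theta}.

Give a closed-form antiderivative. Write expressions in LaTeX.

An antiderivative is F(\theta) = \left(- 2 \theta^{3} + 6 \theta^{2} - 16 \theta + 17\right) e^{\theta}.

f has the shape u'v + uv' for u = - 2 \theta^{3} + 6 \theta^{2} - 16 \theta + 17 and v = e^{\theta} — it is the derivative of the product u*v.
Check: d/d\theta[\left(- 2 \theta^{3} + 6 \theta^{2} - 16 \theta + 17\right) e^{\theta}] = - 2 \theta^{3} e^{\theta} - 4 \theta e^{\theta} + e^{\theta} = f(\theta).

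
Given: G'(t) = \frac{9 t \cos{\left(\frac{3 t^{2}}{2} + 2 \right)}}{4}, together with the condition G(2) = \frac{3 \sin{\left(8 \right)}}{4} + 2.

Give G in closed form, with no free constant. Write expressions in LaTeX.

The substitution u = \frac{3 t^{2}}{2} + 2 works: G'(t) is exactly (dG/du)*(du/dt) for that inner function.
A general antiderivative is \frac{3 \sin{\left(\frac{3 t^{2}}{2} + 2 \right)}}{4} + C.
The condition gives C = \frac{3 \sin{\left(8 \right)}}{4} + 2 - (\frac{3 \sin{\left(8 \right)}}{4}) = 2.
So G(t) = \frac{3 \sin{\left(\frac{3 t^{2}}{2} + 2 \right)} + 8}{4}.
Check: d/dt[\frac{3 \sin{\left(\frac{3 t^{2}}{2} + 2 \right)} + 8}{4}] = \frac{9 t \cos{\left(\frac{3 t^{2}}{2} + 2 \right)}}{4} = G'(t).

G(t) = \frac{3 \sin{\left(\frac{3 t^{2}}{2} + 2 \right)} + 8}{4}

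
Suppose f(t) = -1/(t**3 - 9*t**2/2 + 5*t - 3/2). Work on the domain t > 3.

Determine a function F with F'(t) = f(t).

An antiderivative is F(t) = (-log(t - 3) + 5*log(t - 1) - 4*log(t - 1/2))/5.

Factor the denominator ((t - 3)*(t - 1)*(2*t - 1)) and decompose: f = -8/(5*(2*t - 1)) + 1/(t - 1) - 1/(5*(t - 3)); each piece integrates to a log, atan, or power term.
Check: d/dt[(-log(t - 3) + 5*log(t - 1) - 4*log(t - 1/2))/5] = -2/(2*t**3 - 9*t**2 + 10*t - 3), which equals f(t).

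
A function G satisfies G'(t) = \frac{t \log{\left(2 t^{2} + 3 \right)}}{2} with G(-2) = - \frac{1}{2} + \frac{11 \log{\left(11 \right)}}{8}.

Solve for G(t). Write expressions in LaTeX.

Check a candidate G(t) by differentiating: d/dt[G] must match the given G'(t).
A general antiderivative is \frac{t^{2} \log{\left(2 t^{2} + 3 \right)}}{4} - \frac{t^{2}}{4} + \frac{3 \log{\left(2 t^{2} + 3 \right)}}{8} + C.
The condition gives C = - \frac{1}{2} + \frac{11 \log{\left(11 \right)}}{8} - (-1 + \frac{11 \log{\left(11 \right)}}{8}) = \frac{1}{2}.
So G(t) = \frac{t^{2} \log{\left(2 t^{2} + 3 \right)}}{4} - \frac{t^{2}}{4} + \frac{3 \log{\left(2 t^{2} + 3 \right)}}{8} + \frac{1}{2}.
Check: d/dt[\frac{t^{2} \log{\left(2 t^{2} + 3 \right)}}{4} - \frac{t^{2}}{4} + \frac{3 \log{\left(2 t^{2} + 3 \right)}}{8} + \frac{1}{2}] = \frac{t \log{\left(2 t^{2} + 3 \right)}}{2} = G'(t).

G(t) = \frac{t^{2} \log{\left(2 t^{2} + 3 \right)}}{4} - \frac{t^{2}}{4} + \frac{3 \log{\left(2 t^{2} + 3 \right)}}{8} + \frac{1}{2}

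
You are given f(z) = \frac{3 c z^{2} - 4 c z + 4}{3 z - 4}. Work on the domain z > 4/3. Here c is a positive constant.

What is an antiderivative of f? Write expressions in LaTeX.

An antiderivative is F(z) = \frac{c z^{2}}{2} + \frac{4 \log{\left(\frac{3 z}{2} - 2 \right)}}{3}.

Since d/dz undoes antidifferentiation here, F'(z) = f(z) is required of F(z).
Check: d/dz[\frac{c z^{2}}{2} + \frac{4 \log{\left(\frac{3 z}{2} - 2 \right)}}{3}] = \frac{3 c z^{2} - 4 c z + 4}{3 z - 4} = f(z).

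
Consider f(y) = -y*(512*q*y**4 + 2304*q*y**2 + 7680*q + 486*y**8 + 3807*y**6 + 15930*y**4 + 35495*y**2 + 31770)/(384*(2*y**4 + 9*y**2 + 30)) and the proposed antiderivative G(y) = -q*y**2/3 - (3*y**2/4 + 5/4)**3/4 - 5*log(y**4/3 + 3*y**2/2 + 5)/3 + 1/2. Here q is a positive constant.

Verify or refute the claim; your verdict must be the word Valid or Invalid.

Valid - the claim checks out under differentiation.

d/dy[G] = (-512*q*y**5 - 2304*q*y**3 - 7680*q*y - 486*y**9 - 3807*y**7 - 15930*y**5 - 35495*y**3 - 31770*y)/(768*y**4 + 3456*y**2 + 11520)
This equals f(y) exactly, so the claim holds.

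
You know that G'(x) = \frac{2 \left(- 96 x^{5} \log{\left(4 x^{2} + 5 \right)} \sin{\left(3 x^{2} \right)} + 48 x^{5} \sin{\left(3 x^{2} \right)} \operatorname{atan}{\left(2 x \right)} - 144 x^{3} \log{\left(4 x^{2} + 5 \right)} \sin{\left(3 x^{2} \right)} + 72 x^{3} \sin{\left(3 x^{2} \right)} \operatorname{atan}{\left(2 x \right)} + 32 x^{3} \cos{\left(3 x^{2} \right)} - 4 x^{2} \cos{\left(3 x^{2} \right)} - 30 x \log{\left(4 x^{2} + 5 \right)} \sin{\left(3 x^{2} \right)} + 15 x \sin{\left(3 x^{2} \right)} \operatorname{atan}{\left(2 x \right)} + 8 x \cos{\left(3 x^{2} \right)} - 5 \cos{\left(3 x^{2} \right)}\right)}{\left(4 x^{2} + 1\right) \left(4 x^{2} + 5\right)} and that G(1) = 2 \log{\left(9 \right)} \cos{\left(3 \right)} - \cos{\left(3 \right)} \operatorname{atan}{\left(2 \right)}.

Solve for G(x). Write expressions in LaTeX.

G(x) = \left(2 \log{\left(4 x^{2} + 5 \right)} - \operatorname{atan}{\left(2 x \right)}\right) \cos{\left(3 x^{2} \right)}

Recognize the product-rule pattern: G'(x) = u'v + uv' with u = 2 \log{\left(4 x^{2} + 5 \right)} - \operatorname{atan}{\left(2 x \right)}, v = \cos{\left(3 x^{2} \right)}, so integration by parts undoes it.
A general antiderivative is \left(2 \log{\left(4 x^{2} + 5 \right)} - \operatorname{atan}{\left(2 x \right)}\right) \cos{\left(3 x^{2} \right)} + C.
The condition gives C = 2 \log{\left(9 \right)} \cos{\left(3 \right)} - \cos{\left(3 \right)} \operatorname{atan}{\left(2 \right)} - (2 \log{\left(9 \right)} \cos{\left(3 \right)} - \cos{\left(3 \right)} \operatorname{atan}{\left(2 \right)}) = 0.
So G(x) = \left(2 \log{\left(4 x^{2} + 5 \right)} - \operatorname{atan}{\left(2 x \right)}\right) \cos{\left(3 x^{2} \right)}.
Check: d/dx[\left(2 \log{\left(4 x^{2} + 5 \right)} - \operatorname{atan}{\left(2 x \right)}\right) \cos{\left(3 x^{2} \right)}] = \frac{- 192 x^{5} \log{\left(4 x^{2} + 5 \right)} \sin{\left(3 x^{2} \right)} + 96 x^{5} \sin{\left(3 x^{2} \right)} \operatorname{atan}{\left(2 x \right)} - 288 x^{3} \log{\left(4 x^{2} + 5 \right)} \sin{\left(3 x^{2} \right)} + 144 x^{3} \sin{\left(3 x^{2} \right)} \operatorname{atan}{\left(2 x \right)} + 64 x^{3} \cos{\left(3 x^{2} \right)} - 8 x^{2} \cos{\left(3 x^{2} \right)} - 60 x \log{\left(4 x^{2} + 5 \right)} \sin{\left(3 x^{2} \right)} + 30 x \sin{\left(3 x^{2} \right)} \operatorname{atan}{\left(2 x \right)} + 16 x \cos{\left(3 x^{2} \right)} - 10 \cos{\left(3 x^{2} \right)}}{16 x^{4} + 24 x^{2} + 5}, which equals G'(x).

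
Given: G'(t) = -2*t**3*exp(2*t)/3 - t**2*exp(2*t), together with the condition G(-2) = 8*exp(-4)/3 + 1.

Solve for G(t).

G'(t) has the shape u'v + uv' for u = -t**3/3 and v = exp(2*t) — it is the derivative of the product u*v.
A general antiderivative is -t**3*exp(2*t)/3 + C.
The condition gives C = 8*exp(-4)/3 + 1 - (8*exp(-4)/3) = 1.
So G(t) = -t**3*exp(2*t)/3 + 1.
Check: d/dt[-t**3*exp(2*t)/3 + 1] = -2*t**3*exp(2*t)/3 - t**2*exp(2*t) = G'(t).

G(t) = -t**3*exp(2*t)/3 + 1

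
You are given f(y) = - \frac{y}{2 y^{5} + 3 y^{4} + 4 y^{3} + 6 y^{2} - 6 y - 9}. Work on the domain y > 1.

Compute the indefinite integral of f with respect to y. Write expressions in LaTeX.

F(y) = \frac{- 21 \log{\left(y - 1 \right)} - 105 \log{\left(y + 1 \right)} + 96 \log{\left(y + \frac{3}{2} \right)} + 15 \log{\left(y^{2} + 3 \right)} + 20 \sqrt{3} \operatorname{atan}{\left(\frac{\sqrt{3} y}{3} \right)}}{840} + C

Factor the denominator (\left(y - 1\right) \left(y + 1\right) \left(2 y + 3\right) \left(y^{2} + 3\right)) and decompose: f = \frac{y + 2}{28 \left(y^{2} + 3\right)} + \frac{8}{35 \left(2 y + 3\right)} - \frac{1}{8 \left(y + 1\right)} - \frac{1}{40 \left(y - 1\right)}; each piece integrates to a log, atan, or power term.
Check: d/dy[\frac{- 21 \log{\left(y - 1 \right)} - 105 \log{\left(y + 1 \right)} + 96 \log{\left(y + \frac{3}{2} \right)} + 15 \log{\left(y^{2} + 3 \right)} + 20 \sqrt{3} \operatorname{atan}{\left(\frac{\sqrt{3} y}{3} \right)}}{840}] = - \frac{y}{2 y^{5} + 3 y^{4} + 4 y^{3} + 6 y^{2} - 6 y - 9} = f(y).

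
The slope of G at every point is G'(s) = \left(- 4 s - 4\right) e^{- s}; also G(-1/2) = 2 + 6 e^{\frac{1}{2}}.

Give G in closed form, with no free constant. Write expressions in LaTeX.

G(s) = 2 \left(2 s + e^{s} + 4\right) e^{- s}

Recognize the product-rule pattern: G'(s) = u'v + uv' with u = 4 s + 8, v = e^{- s}, so integration by parts undoes it.
A general antiderivative is \left(4 s + 8\right) e^{- s} + C.
The condition gives C = 2 + 6 e^{\frac{1}{2}} - (6 e^{\frac{1}{2}}) = 2.
So G(s) = 2 \left(2 s + e^{s} + 4\right) e^{- s}.
Check: d/ds[2 \left(2 s + e^{s} + 4\right) e^{- s}] = \left(- 4 s - 4\right) e^{- s} = G'(s).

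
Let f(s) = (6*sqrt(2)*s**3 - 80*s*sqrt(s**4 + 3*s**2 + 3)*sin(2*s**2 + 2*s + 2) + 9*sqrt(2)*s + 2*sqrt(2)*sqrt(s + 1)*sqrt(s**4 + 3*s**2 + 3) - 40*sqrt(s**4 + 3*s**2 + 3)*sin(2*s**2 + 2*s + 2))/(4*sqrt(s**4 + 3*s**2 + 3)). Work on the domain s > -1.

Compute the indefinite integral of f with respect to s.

Since d/ds undoes antidifferentiation here, F'(s) = f(s) is required of F(s).
Check: d/ds[(4*sqrt(2)*s*sqrt(s + 1) + 4*sqrt(2)*sqrt(s + 1) + 9*sqrt(2)*sqrt(s**4 + 3*s**2 + 3) + 60*cos(2*s**2 + 2*s + 2))/12] = (6*sqrt(2)*s**3*sqrt(s + 1) - 80*s*sqrt(s + 1)*sqrt(s**4 + 3*s**2 + 3)*sin(2*s**2 + 2*s + 2) + 9*sqrt(2)*s*sqrt(s + 1) + 2*sqrt(2)*s*sqrt(s**4 + 3*s**2 + 3) - 40*sqrt(s + 1)*sqrt(s**4 + 3*s**2 + 3)*sin(2*s**2 + 2*s + 2) + 2*sqrt(2)*sqrt(s**4 + 3*s**2 + 3))/(4*sqrt(s + 1)*sqrt(s**4 + 3*s**2 + 3)), which equals f(s).

F(s) = (4*sqrt(2)*s*sqrt(s + 1) + 4*sqrt(2)*sqrt(s + 1) + 9*sqrt(2)*sqrt(s**4 + 3*s**2 + 3) + 60*cos(2*s**2 + 2*s + 2))/12 + C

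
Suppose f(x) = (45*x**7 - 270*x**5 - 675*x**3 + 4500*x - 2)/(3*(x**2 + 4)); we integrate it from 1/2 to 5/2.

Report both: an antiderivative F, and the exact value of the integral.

Since d/dx undoes antidifferentiation here, F'(x) = f(x) is required of F(x).
F(x) = 5*(x**2 - 5)**3/2 - atan(x/2)/3 is an antiderivative of f.
Check: d/dx[5*(x**2 - 5)**3/2 - atan(x/2)/3] = (45*x**7 - 270*x**5 - 675*x**3 + 4500*x - 2)/(3*x**2 + 12), which equals f(x).
F(5/2) = 625/128 - atan(5/4)/3; F(1/2) = -34295/128 - atan(1/4)/3.
Integral = F(5/2) - F(1/2) = -atan(5/4)/3 + atan(1/4)/3 + 4365/16.

Antiderivative: F(x) = 5*(x**2 - 5)**3/2 - atan(x/2)/3; value = -atan(5/4)/3 + atan(1/4)/3 + 4365/16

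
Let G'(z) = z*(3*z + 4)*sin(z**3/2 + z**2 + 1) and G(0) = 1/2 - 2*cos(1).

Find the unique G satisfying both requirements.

G(z) = (1 - 4*cos(z**3/2 + z**2 + 1))/2

The substitution u = z**3/2 + z**2 + 1 works: G'(z) is exactly (dG/du)*(du/dz) for that inner function.
A general antiderivative is -2*cos(z**3/2 + z**2 + 1) + C.
The condition gives C = 1/2 - 2*cos(1) - (-2*cos(1)) = 1/2.
So G(z) = (1 - 4*cos(z**3/2 + z**2 + 1))/2.
Check: d/dz[(1 - 4*cos(z**3/2 + z**2 + 1))/2] = 3*z**2*sin(z**3/2 + z**2 + 1) + 4*z*sin(z**3/2 + z**2 + 1), which equals G'(z).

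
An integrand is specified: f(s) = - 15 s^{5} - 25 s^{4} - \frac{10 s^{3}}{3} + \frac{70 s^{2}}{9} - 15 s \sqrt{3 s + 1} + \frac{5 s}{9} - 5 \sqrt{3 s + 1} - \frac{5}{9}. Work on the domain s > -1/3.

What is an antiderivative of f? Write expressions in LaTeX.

The integrand splits into summands that can be handled one at a time.
Check: d/ds[- \frac{5 s^{6}}{2} - 5 s^{5} - \frac{5 s^{4}}{6} + \frac{70 s^{3}}{27} - 6 s^{2} \sqrt{3 s + 1} + \frac{5 s^{2}}{18} - 4 s \sqrt{3 s + 1} - \frac{5 s}{9} - \frac{2 \sqrt{3 s + 1}}{3}] = \frac{- 135 s^{5} \sqrt{3 s + 1} - 225 s^{4} \sqrt{3 s + 1} - 30 s^{3} \sqrt{3 s + 1} + 70 s^{2} \sqrt{3 s + 1} - 405 s^{2} + 5 s \sqrt{3 s + 1} - 270 s - 5 \sqrt{3 s + 1} - 45}{9 \sqrt{3 s + 1}}, which equals f(s).

An antiderivative is F(s) = - \frac{5 s^{6}}{2} - 5 s^{5} - \frac{5 s^{4}}{6} + \frac{70 s^{3}}{27} - 6 s^{2} \sqrt{3 s + 1} + \frac{5 s^{2}}{18} - 4 s \sqrt{3 s + 1} - \frac{5 s}{9} - \frac{2 \sqrt{3 s + 1}}{3}.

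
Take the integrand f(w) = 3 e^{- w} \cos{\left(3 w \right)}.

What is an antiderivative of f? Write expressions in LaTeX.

An antiderivative is F(w) = \frac{9 e^{- w} \sin{\left(3 w \right)}}{10} - \frac{3 e^{- w} \cos{\left(3 w \right)}}{10}.

Any candidate F(w) must reproduce f(w) exactly when differentiated.
Check: d/dw[\frac{9 e^{- w} \sin{\left(3 w \right)}}{10} - \frac{3 e^{- w} \cos{\left(3 w \right)}}{10}] = 3 e^{- w} \cos{\left(3 w \right)} = f(w).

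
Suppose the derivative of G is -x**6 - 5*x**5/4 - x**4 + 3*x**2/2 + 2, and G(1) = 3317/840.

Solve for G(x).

The integrand splits into summands that can be handled one at a time.
A general antiderivative is -x**7/7 - 5*x**6/24 - x**5/5 + x**3/2 + 2*x + C.
The condition gives C = 3317/840 - (1637/840) = 2.
So G(x) = -x**7/7 - 5*x**6/24 - x**5/5 + x**3/2 + 2*x + 2.
Check: d/dx[-x**7/7 - 5*x**6/24 - x**5/5 + x**3/2 + 2*x + 2] = -x**6 - 5*x**5/4 - x**4 + 3*x**2/2 + 2 = G'(x).

G(x) = -x**7/7 - 5*x**6/24 - x**5/5 + x**3/2 + 2*x + 2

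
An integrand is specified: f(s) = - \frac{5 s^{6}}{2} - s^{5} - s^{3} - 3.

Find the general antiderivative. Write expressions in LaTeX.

Integrate term by term and add the pieces.
Check: d/ds[\frac{s \left(- 30 s^{6} - 14 s^{5} - 21 s^{3} - 252\right)}{84}] = - \frac{5 s^{6}}{2} - s^{5} - s^{3} - 3 = f(s).

F(s) = \frac{s \left(- 30 s^{6} - 14 s^{5} - 21 s^{3} - 252\right)}{84} + C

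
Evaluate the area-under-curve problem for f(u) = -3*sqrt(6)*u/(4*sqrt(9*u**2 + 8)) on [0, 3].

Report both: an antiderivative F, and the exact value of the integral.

Antiderivative: F(u) = -sqrt(6)*sqrt(9*u**2 + 8)/12; value = -sqrt(534)/12 + sqrt(3)/3

The substitution w = 3*u**2/2 + 4/3 works: f is exactly (dF/dw)*(dw/du) for that inner function.
F(u) = -sqrt(6)*sqrt(9*u**2 + 8)/12 is an antiderivative of f.
Check: d/du[-sqrt(6)*sqrt(9*u**2 + 8)/12] = -3*sqrt(6)*u/(4*sqrt(9*u**2 + 8)) = f(u).
F(3) = -sqrt(534)/12; F(0) = -sqrt(3)/3.
Integral = F(3) - F(0) = -sqrt(534)/12 + sqrt(3)/3.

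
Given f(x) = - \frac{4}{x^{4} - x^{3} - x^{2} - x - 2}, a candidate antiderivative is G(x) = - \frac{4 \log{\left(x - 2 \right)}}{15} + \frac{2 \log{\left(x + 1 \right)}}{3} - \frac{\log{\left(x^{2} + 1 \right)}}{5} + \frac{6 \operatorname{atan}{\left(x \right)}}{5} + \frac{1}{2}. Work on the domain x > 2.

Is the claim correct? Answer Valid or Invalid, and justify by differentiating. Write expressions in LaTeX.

Valid: G'(x) = f(x).

d/dx[G] = - \frac{4}{x^{4} - x^{3} - x^{2} - x - 2}
This equals f(x) exactly, so the claim holds.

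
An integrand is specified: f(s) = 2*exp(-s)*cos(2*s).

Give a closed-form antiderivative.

An antiderivative F(s) passes only if d/ds[F] lands on f(s) exactly.
Check: d/ds[4*exp(-s)*sin(2*s)/5 - 2*exp(-s)*cos(2*s)/5] = 2*exp(-s)*cos(2*s) = f(s).

An antiderivative is F(s) = 4*exp(-s)*sin(2*s)/5 - 2*exp(-s)*cos(2*s)/5.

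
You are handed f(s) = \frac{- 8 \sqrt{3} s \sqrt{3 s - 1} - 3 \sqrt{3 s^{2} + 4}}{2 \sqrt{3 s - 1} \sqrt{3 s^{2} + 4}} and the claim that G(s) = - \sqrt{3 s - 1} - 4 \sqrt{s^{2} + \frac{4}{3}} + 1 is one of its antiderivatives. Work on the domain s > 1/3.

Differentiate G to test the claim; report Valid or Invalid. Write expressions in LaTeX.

Valid - the claim checks out under differentiation.

d/ds[G] = \frac{- 8 \sqrt{3} s \sqrt{3 s - 1} - 3 \sqrt{3 s^{2} + 4}}{2 \sqrt{3 s - 1} \sqrt{3 s^{2} + 4}}
This equals f(s) exactly, so the claim holds.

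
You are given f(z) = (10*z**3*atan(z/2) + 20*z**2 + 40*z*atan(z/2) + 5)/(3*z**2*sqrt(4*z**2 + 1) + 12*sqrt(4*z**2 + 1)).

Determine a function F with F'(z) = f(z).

Recognize the product-rule pattern: f = u'v + uv' with u = 5*sqrt(4*z**2 + 1)/6, v = atan(z/2), so integration by parts undoes it.
Check: d/dz[5*sqrt(4*z**2 + 1)*atan(z/2)/6] = (10*z**3*atan(z/2) + 20*z**2 + 40*z*atan(z/2) + 5)/(3*z**2*sqrt(4*z**2 + 1) + 12*sqrt(4*z**2 + 1)) = f(z).

An antiderivative is F(z) = 5*sqrt(4*z**2 + 1)*atan(z/2)/6.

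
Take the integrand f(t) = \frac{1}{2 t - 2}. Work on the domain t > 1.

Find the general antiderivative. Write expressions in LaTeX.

F(t) = \frac{\log{\left(t - 1 \right)}}{2} + C

Since d/dt undoes antidifferentiation here, F'(t) = f(t) is required of F(t).
Check: d/dt[\frac{\log{\left(t - 1 \right)}}{2}] = \frac{1}{2 t - 2} = f(t).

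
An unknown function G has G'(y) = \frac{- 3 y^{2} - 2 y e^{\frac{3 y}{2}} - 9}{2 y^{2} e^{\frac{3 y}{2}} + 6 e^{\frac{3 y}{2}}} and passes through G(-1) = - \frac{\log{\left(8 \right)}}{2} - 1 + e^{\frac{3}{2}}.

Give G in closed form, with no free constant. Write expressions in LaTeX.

G(y) = \frac{\left(- e^{\frac{3 y}{2}} \log{\left(2 y^{2} + 6 \right)} - 2 e^{\frac{3 y}{2}} + 2\right) e^{- \frac{3 y}{2}}}{2}

Differentiate the proposed G(y) back; it has to land on the given G'(y).
A general antiderivative is - \frac{\log{\left(2 y^{2} + 6 \right)}}{2} + e^{- \frac{3 y}{2}} + C.
The condition gives C = - \frac{\log{\left(8 \right)}}{2} - 1 + e^{\frac{3}{2}} - (- \frac{\log{\left(8 \right)}}{2} + e^{\frac{3}{2}}) = -1.
So G(y) = \frac{\left(- e^{\frac{3 y}{2}} \log{\left(2 y^{2} + 6 \right)} - 2 e^{\frac{3 y}{2}} + 2\right) e^{- \frac{3 y}{2}}}{2}.
Check: d/dy[\frac{\left(- e^{\frac{3 y}{2}} \log{\left(2 y^{2} + 6 \right)} - 2 e^{\frac{3 y}{2}} + 2\right) e^{- \frac{3 y}{2}}}{2}] = \frac{- 3 y^{2} - 2 y e^{\frac{3 y}{2}} - 9}{2 y^{2} e^{\frac{3 y}{2}} + 6 e^{\frac{3 y}{2}}} = G'(y).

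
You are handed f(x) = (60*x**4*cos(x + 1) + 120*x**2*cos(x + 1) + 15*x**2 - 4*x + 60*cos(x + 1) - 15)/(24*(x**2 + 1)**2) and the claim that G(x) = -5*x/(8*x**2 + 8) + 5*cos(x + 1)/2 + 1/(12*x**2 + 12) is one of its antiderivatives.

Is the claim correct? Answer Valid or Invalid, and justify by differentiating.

Invalid: d/dx[G] - f = -5*sin(x + 1)/2 - 5*cos(x + 1)/2, which is not 0.

d/dx[G] = (-60*x**4*sin(x + 1) - 120*x**2*sin(x + 1) + 15*x**2 - 4*x - 60*sin(x + 1) - 15)/(24*x**4 + 48*x**2 + 24)
d/dx[G] - f(x) = -5*sin(x + 1)/2 - 5*cos(x + 1)/2 != 0.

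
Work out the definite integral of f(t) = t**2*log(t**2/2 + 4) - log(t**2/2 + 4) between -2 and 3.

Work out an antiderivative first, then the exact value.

Antiderivative: F(t) = (3*t**3*log(t**2/2 + 4) - 2*t**3 - 9*t*log(t**2/2 + 4) + 66*t - 132*sqrt(2)*atan(sqrt(2)*t/4))/9; value = -44*sqrt(2)*atan(3*sqrt(2)/4)/3 - 44*sqrt(2)*atan(sqrt(2)/2)/3 + 2*log(6)/3 + 6*log(17/2) + 260/9

Integrate term by term and add the pieces.
F(t) = (3*t**3*log(t**2/2 + 4) - 2*t**3 - 9*t*log(t**2/2 + 4) + 66*t - 132*sqrt(2)*atan(sqrt(2)*t/4))/9 is an antiderivative of f.
Check: d/dt[(3*t**3*log(t**2/2 + 4) - 2*t**3 - 9*t*log(t**2/2 + 4) + 66*t - 132*sqrt(2)*atan(sqrt(2)*t/4))/9] = t**2*log(t**2/2 + 4) - log(t**2/2 + 4) = f(t).
F(3) = -44*sqrt(2)*atan(3*sqrt(2)/4)/3 + 6*log(17/2) + 16; F(-2) = -116/9 - 2*log(6)/3 + 44*sqrt(2)*atan(sqrt(2)/2)/3.
Integral = F(3) - F(-2) = -44*sqrt(2)*atan(3*sqrt(2)/4)/3 - 44*sqrt(2)*atan(sqrt(2)/2)/3 + 2*log(6)/3 + 6*log(17/2) + 260/9.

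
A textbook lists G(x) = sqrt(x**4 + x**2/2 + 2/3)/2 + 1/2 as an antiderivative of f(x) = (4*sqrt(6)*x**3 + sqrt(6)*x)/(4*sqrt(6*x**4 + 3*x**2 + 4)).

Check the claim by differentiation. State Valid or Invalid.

Valid. The derivative of G reproduces f.

d/dx[G] = (4*sqrt(6)*x**3 + sqrt(6)*x)/(4*sqrt(6*x**4 + 3*x**2 + 4))
This equals f(x) exactly, so the claim holds.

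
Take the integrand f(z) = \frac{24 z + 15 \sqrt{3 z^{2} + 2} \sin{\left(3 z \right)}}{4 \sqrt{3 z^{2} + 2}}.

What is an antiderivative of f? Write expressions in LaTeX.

An antiderivative F(z) passes only if d/dz[F] lands on f(z) exactly.
Check: d/dz[2 \sqrt{3 z^{2} + 2} - \frac{5 \cos{\left(3 z \right)}}{4}] = \frac{24 z + 15 \sqrt{3 z^{2} + 2} \sin{\left(3 z \right)}}{4 \sqrt{3 z^{2} + 2}} = f(z).

An antiderivative is F(z) = 2 \sqrt{3 z^{2} + 2} - \frac{5 \cos{\left(3 z \right)}}{4}.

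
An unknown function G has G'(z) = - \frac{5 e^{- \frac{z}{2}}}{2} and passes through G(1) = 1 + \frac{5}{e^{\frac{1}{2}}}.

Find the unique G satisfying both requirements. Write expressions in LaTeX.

G(z) = \left(e^{\frac{z}{2}} + 5\right) e^{- \frac{z}{2}}

Any candidate G(z) must reproduce the stated G'(z) exactly.
A general antiderivative is 5 e^{- \frac{z}{2}} + C.
The condition gives C = 1 + \frac{5}{e^{\frac{1}{2}}} - (\frac{5}{e^{\frac{1}{2}}}) = 1.
So G(z) = \left(e^{\frac{z}{2}} + 5\right) e^{- \frac{z}{2}}.
Check: d/dz[\left(e^{\frac{z}{2}} + 5\right) e^{- \frac{z}{2}}] = - \frac{5 e^{- \frac{z}{2}}}{2} = G'(z).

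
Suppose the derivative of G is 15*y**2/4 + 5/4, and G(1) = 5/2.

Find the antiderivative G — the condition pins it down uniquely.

G(y) = 5*y**3/4 + 5*y/4

Any candidate G(y) must reproduce the stated G'(y) exactly.
A general antiderivative is 5*y**3/4 + 5*y/4 + C.
The condition gives C = 5/2 - (5/2) = 0.
So G(y) = 5*y**3/4 + 5*y/4.
Check: d/dy[5*y**3/4 + 5*y/4] = 15*y**2/4 + 5/4 = G'(y).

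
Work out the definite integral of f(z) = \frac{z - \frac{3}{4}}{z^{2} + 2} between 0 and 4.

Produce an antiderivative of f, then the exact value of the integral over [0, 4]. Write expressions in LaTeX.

A first test for any F(z): its z-derivative must equal f(z) identically.
F(z) = \frac{\log{\left(z^{2} + 2 \right)}}{2} - \frac{3 \sqrt{2} \operatorname{atan}{\left(\frac{\sqrt{2} z}{2} \right)}}{8} is an antiderivative of f.
Check: d/dz[\frac{\log{\left(z^{2} + 2 \right)}}{2} - \frac{3 \sqrt{2} \operatorname{atan}{\left(\frac{\sqrt{2} z}{2} \right)}}{8}] = \frac{4 z - 3}{4 z^{2} + 8}, which equals f(z).
F(4) = - \frac{3 \sqrt{2} \operatorname{atan}{\left(2 \sqrt{2} \right)}}{8} + \frac{\log{\left(18 \right)}}{2}; F(0) = \frac{\log{\left(2 \right)}}{2}.
Integral = F(4) - F(0) = - \frac{3 \sqrt{2} \operatorname{atan}{\left(2 \sqrt{2} \right)}}{8} - \frac{\log{\left(2 \right)}}{2} + \frac{\log{\left(18 \right)}}{2}.

Antiderivative: F(z) = \frac{\log{\left(z^{2} + 2 \right)}}{2} - \frac{3 \sqrt{2} \operatorname{atan}{\left(\frac{\sqrt{2} z}{2} \right)}}{8}; value = - \frac{3 \sqrt{2} \operatorname{atan}{\left(2 \sqrt{2} \right)}}{8} - \frac{\log{\left(2 \right)}}{2} + \frac{\log{\left(18 \right)}}{2}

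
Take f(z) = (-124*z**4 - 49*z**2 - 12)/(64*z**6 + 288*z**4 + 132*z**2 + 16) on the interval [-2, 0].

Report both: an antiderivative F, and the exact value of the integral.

A first test for any F(z): its z-derivative must equal f(z) identically.
F(z) = -z/(4*(4*z**2 + 1)) - atan(z/2) is an antiderivative of f.
Check: d/dz[-z/(4*(4*z**2 + 1)) - atan(z/2)] = (-124*z**4 - 49*z**2 - 12)/(64*z**6 + 288*z**4 + 132*z**2 + 16) = f(z).
F(0) = 0; F(-2) = 1/34 + pi/4.
Integral = F(0) - F(-2) = -pi/4 - 1/34.

Antiderivative: F(z) = -z/(4*(4*z**2 + 1)) - atan(z/2); value = -pi/4 - 1/34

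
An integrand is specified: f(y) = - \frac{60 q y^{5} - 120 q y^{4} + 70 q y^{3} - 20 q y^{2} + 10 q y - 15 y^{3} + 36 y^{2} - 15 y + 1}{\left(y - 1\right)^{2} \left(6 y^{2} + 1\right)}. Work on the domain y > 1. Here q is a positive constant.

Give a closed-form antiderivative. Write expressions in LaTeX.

Whatever form F(y) takes, F'(y) = f(y) is non-negotiable.
Check: d/dy[- \frac{20 q y^{3} - 20 q y^{2} - 5 y \log{\left(3 y^{2} + \frac{1}{2} \right)} + 5 \log{\left(3 y^{2} + \frac{1}{2} \right)} - 4}{4 \left(y - 1\right)}] = \frac{- 60 q y^{5} + 120 q y^{4} - 70 q y^{3} + 20 q y^{2} - 10 q y + 15 y^{3} - 36 y^{2} + 15 y - 1}{6 y^{4} - 12 y^{3} + 7 y^{2} - 2 y + 1}, which equals f(y).

An antiderivative is F(y) = - \frac{20 q y^{3} - 20 q y^{2} - 5 y \log{\left(3 y^{2} + \frac{1}{2} \right)} + 5 \log{\left(3 y^{2} + \frac{1}{2} \right)} - 4}{4 \left(y - 1\right)}.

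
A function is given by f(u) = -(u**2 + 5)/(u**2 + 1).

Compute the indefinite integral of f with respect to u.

F(u) = -u - 4*atan(u) + C

Differentiate the proposed F(u) back; it has to land on f(u) exactly.
Check: d/du[-u - 4*atan(u)] = (-u**2 - 5)/(u**2 + 1), which equals f(u).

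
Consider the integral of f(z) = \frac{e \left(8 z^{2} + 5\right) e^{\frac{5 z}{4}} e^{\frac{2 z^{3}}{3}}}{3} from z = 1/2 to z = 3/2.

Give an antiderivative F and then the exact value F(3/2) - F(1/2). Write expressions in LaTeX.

The substitution u = \frac{2 z^{3}}{3} + \frac{5 z}{4} + 1 works: f is exactly (dF/du)*(du/dz) for that inner function.
F(z) = \frac{4 e e^{\frac{5 z}{4}} e^{\frac{2 z^{3}}{3}}}{3} is an antiderivative of f.
Check: d/dz[\frac{4 e e^{\frac{5 z}{4}} e^{\frac{2 z^{3}}{3}}}{3}] = \frac{8 e z^{2} e^{\frac{5 z}{4}} e^{\frac{2 z^{3}}{3}}}{3} + \frac{5 e e^{\frac{5 z}{4}} e^{\frac{2 z^{3}}{3}}}{3}, which equals f(z).
F(3/2) = \frac{4 e^{\frac{41}{8}}}{3}; F(1/2) = \frac{4 e^{\frac{41}{24}}}{3}.
Integral = F(3/2) - F(1/2) = - \frac{4 e^{\frac{41}{24}}}{3} + \frac{4 e^{\frac{41}{8}}}{3}.

Antiderivative: F(z) = \frac{4 e e^{\frac{5 z}{4}} e^{\frac{2 z^{3}}{3}}}{3}; value = - \frac{4 e^{\frac{41}{24}}}{3} + \frac{4 e^{\frac{41}{8}}}{3}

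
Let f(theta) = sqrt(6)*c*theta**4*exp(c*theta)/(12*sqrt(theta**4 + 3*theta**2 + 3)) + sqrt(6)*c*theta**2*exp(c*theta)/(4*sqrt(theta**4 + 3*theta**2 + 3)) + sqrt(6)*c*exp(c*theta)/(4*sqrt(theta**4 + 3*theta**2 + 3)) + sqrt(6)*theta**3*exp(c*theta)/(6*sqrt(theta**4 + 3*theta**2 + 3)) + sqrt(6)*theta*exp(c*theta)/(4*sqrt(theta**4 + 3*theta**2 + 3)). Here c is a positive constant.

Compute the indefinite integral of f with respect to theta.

F(theta) = sqrt(6)*sqrt(theta**4 + 3*theta**2 + 3)*exp(c*theta)/12 + C

f has the shape u'v + uv' for u = sqrt(2*theta**4/3 + 2*theta**2 + 2)/4 and v = exp(c*theta) — it is the derivative of the product u*v.
Check: d/dtheta[sqrt(6)*sqrt(theta**4 + 3*theta**2 + 3)*exp(c*theta)/12] = (sqrt(6)*c*theta**4*exp(c*theta) + 3*sqrt(6)*c*theta**2*exp(c*theta) + 3*sqrt(6)*c*exp(c*theta) + 2*sqrt(6)*theta**3*exp(c*theta) + 3*sqrt(6)*theta*exp(c*theta))/(12*sqrt(theta**4 + 3*theta**2 + 3)), which equals f(theta).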